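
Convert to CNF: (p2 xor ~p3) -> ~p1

(~p2 | ~p3 | ~p1) & (p3 | p2 | ~p1)

(p2 xor ~p3) -> ~p1
≡ ~(p2 xor ~p3) | ~p1   (eliminate ->)
≡ ~((p2 | ~p3) & ~(p2 & ~p3)) | ~p1   (expand xor)
≡ ~(p2 | ~p3) | ~~(p2 & ~p3) | ~p1   (De Morgan)
≡ (~p2 & ~~p3) | ~~(p2 & ~p3) | ~p1   (De Morgan)
≡ (~p2 & p3) | ~~(p2 & ~p3) | ~p1   (double negation)
≡ (~p2 & p3) | (p2 & ~p3) | ~p1   (double negation)
≡ (~p2 | p2 | ~p1) & (~p2 | ~p3 | ~p1) & (p3 | p2 | ~p1) & (p3 | ~p3 | ~p1)   (distribute | over &)
≡ (~p2 | ~p3 | ~p1) & (p3 | p2 | ~p1)   (simplify)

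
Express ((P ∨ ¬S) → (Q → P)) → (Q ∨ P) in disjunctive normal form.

Q ∨ P

((P ∨ ¬S) → (Q → P)) → (Q ∨ P)
⇔ ¬((P ∨ ¬S) → (Q → P)) ∨ Q ∨ P
⇔ ¬(¬(P ∨ ¬S) ∨ (Q → P)) ∨ Q ∨ P
⇔ ¬(¬(P ∨ ¬S) ∨ ¬Q ∨ P) ∨ Q ∨ P
⇔ (¬¬(P ∨ ¬S) ∧ ¬¬Q ∧ ¬P) ∨ Q ∨ P
⇔ ((P ∨ ¬S) ∧ ¬¬Q ∧ ¬P) ∨ Q ∨ P
⇔ ((P ∨ ¬S) ∧ Q ∧ ¬P) ∨ Q ∨ P
⇔ (P ∧ Q ∧ ¬P) ∨ (¬S ∧ Q ∧ ¬P) ∨ Q ∨ P
⇔ Q ∨ P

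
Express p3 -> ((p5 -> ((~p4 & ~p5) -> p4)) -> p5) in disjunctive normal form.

p3 -> ((p5 -> ((~p4 & ~p5) -> p4)) -> p5)
≡ ~p3 | ((p5 -> ((~p4 & ~p5) -> p4)) -> p5)   (eliminate ->)
≡ ~p3 | ~(p5 -> ((~p4 & ~p5) -> p4)) | p5   (eliminate ->)
≡ ~p3 | ~(~p5 | ((~p4 & ~p5) -> p4)) | p5   (eliminate ->)
≡ ~p3 | ~(~p5 | ~(~p4 & ~p5) | p4) | p5   (eliminate ->)
≡ ~p3 | (~~p5 & ~~(~p4 & ~p5) & ~p4) | p5   (De Morgan)
≡ ~p3 | (p5 & ~~(~p4 & ~p5) & ~p4) | p5   (double negation)
≡ ~p3 | (p5 & ~p4 & ~p5 & ~p4) | p5   (double negation)
≡ ~p3 | p5   (simplify)

~p3 | p5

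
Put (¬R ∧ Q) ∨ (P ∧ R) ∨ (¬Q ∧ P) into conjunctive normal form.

(¬R ∧ Q) ∨ (P ∧ R) ∨ (¬Q ∧ P)
≡ (¬R ∨ P ∨ ¬Q) ∧ (¬R ∨ P ∨ P) ∧ (¬R ∨ R ∨ ¬Q) ∧ (¬R ∨ R ∨ P) ∧ (Q ∨ P ∨ ¬Q) ∧ (Q ∨ P ∨ P) ∧ (Q ∨ R ∨ ¬Q) ∧ (Q ∨ R ∨ P)   — distribute ∨ over ∧
≡ (¬R ∨ P) ∧ (Q ∨ P)   — simplify

(¬R ∨ P) ∧ (Q ∨ P)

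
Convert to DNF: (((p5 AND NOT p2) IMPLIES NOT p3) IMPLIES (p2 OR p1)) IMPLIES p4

(NOT p5 AND NOT p2 AND NOT p1) OR (NOT p3 AND NOT p2 AND NOT p1) OR p4

(((p5 AND NOT p2) IMPLIES NOT p3) IMPLIES (p2 OR p1)) IMPLIES p4
⇔ NOT (((p5 AND NOT p2) IMPLIES NOT p3) IMPLIES (p2 OR p1)) OR p4   [eliminate IMPLIES]
⇔ NOT (NOT ((p5 AND NOT p2) IMPLIES NOT p3) OR p2 OR p1) OR p4   [eliminate IMPLIES]
⇔ NOT (NOT (NOT (p5 AND NOT p2) OR NOT p3) OR p2 OR p1) OR p4   [eliminate IMPLIES]
⇔ (NOT NOT (NOT (p5 AND NOT p2) OR NOT p3) AND NOT p2 AND NOT p1) OR p4   [De Morgan]
⇔ ((NOT (p5 AND NOT p2) OR NOT p3) AND NOT p2 AND NOT p1) OR p4   [double negation]
⇔ ((NOT p5 OR NOT NOT p2 OR NOT p3) AND NOT p2 AND NOT p1) OR p4   [De Morgan]
⇔ ((NOT p5 OR p2 OR NOT p3) AND NOT p2 AND NOT p1) OR p4   [double negation]
⇔ (NOT p5 AND NOT p2 AND NOT p1) OR (p2 AND NOT p2 AND NOT p1) OR (NOT p3 AND NOT p2 AND NOT p1) OR p4   [distribute AND over OR]
⇔ (NOT p5 AND NOT p2 AND NOT p1) OR (NOT p3 AND NOT p2 AND NOT p1) OR p4   [simplify]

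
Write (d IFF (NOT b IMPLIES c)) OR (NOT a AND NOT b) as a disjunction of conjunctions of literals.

(d IFF (NOT b IMPLIES c)) OR (NOT a AND NOT b)
= ((d IMPLIES (NOT b IMPLIES c)) AND ((NOT b IMPLIES c) IMPLIES d)) OR (NOT a AND NOT b)   (eliminate IFF)
= ((NOT d OR (NOT b IMPLIES c)) AND ((NOT b IMPLIES c) IMPLIES d)) OR (NOT a AND NOT b)   (eliminate IMPLIES)
= ((NOT d OR NOT NOT b OR c) AND ((NOT b IMPLIES c) IMPLIES d)) OR (NOT a AND NOT b)   (eliminate IMPLIES)
= ((NOT d OR NOT NOT b OR c) AND (NOT (NOT b IMPLIES c) OR d)) OR (NOT a AND NOT b)   (eliminate IMPLIES)
= ((NOT d OR NOT NOT b OR c) AND (NOT (NOT NOT b OR c) OR d)) OR (NOT a AND NOT b)   (eliminate IMPLIES)
= ((NOT d OR b OR c) AND (NOT (NOT NOT b OR c) OR d)) OR (NOT a AND NOT b)   (double negation)
= ((NOT d OR b OR c) AND ((NOT NOT NOT b AND NOT c) OR d)) OR (NOT a AND NOT b)   (De Morgan)
= ((NOT d OR b OR c) AND ((NOT b AND NOT c) OR d)) OR (NOT a AND NOT b)   (double negation)
= (NOT d AND NOT b AND NOT c) OR (NOT d AND d) OR (b AND NOT b AND NOT c) OR (b AND d) OR (c AND NOT b AND NOT c) OR (c AND d) OR (NOT a AND NOT b)   (distribute AND over OR)
= (NOT d AND NOT b AND NOT c) OR (b AND d) OR (c AND d) OR (NOT a AND NOT b)   (simplify)

(NOT d AND NOT b AND NOT c) OR (b AND d) OR (c AND d) OR (NOT a AND NOT b)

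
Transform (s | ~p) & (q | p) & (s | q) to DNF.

(s | ~p) & (q | p) & (s | q)
⇔ (s & q & s) | (s & q & q) | (s & p & s) | (s & p & q) | (~p & q & s) | (~p & q & q) | (~p & p & s) | (~p & p & q)
⇔ (s & q) | (s & p) | (~p & q)

(s & q) | (s & p) | (~p & q)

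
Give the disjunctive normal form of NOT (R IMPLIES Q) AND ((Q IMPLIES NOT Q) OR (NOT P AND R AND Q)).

NOT (R IMPLIES Q) AND ((Q IMPLIES NOT Q) OR (NOT P AND R AND Q))
⇔ NOT (NOT R OR Q) AND ((Q IMPLIES NOT Q) OR (NOT P AND R AND Q))   [eliminate IMPLIES]
⇔ NOT (NOT R OR Q) AND (NOT Q OR NOT Q OR (NOT P AND R AND Q))   [eliminate IMPLIES]
⇔ NOT NOT R AND NOT Q AND (NOT Q OR NOT Q OR (NOT P AND R AND Q))   [De Morgan]
⇔ R AND NOT Q AND (NOT Q OR NOT Q OR (NOT P AND R AND Q))   [double negation]
⇔ (R AND NOT Q AND NOT Q) OR (R AND NOT Q AND NOT Q) OR (R AND NOT Q AND NOT P AND R AND Q)   [distribute AND over OR]
⇔ R AND NOT Q   [simplify]

R AND NOT Q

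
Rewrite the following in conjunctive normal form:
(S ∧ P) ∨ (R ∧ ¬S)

(S ∨ R) ∧ (P ∨ R) ∧ (P ∨ ¬S)

(S ∧ P) ∨ (R ∧ ¬S)
≡ (S ∨ R) ∧ (S ∨ ¬S) ∧ (P ∨ R) ∧ (P ∨ ¬S)   [distribute ∨ over ∧]
≡ (S ∨ R) ∧ (P ∨ R) ∧ (P ∨ ¬S)   [simplify]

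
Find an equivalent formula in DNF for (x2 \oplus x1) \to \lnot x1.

(x2 \oplus x1) \to \lnot x1
≡ \lnot (x2 \oplus x1) \lor \lnot x1   [eliminate \to]
≡ \lnot ((x2 \land \lnot x1) \lor (\lnot x2 \land x1)) \lor \lnot x1   [expand \oplus]
≡ (\lnot (x2 \land \lnot x1) \land \lnot (\lnot x2 \land x1)) \lor \lnot x1   [De Morgan]
≡ ((\lnot x2 \lor \lnot \lnot x1) \land \lnot (\lnot x2 \land x1)) \lor \lnot x1   [De Morgan]
≡ ((\lnot x2 \lor x1) \land \lnot (\lnot x2 \land x1)) \lor \lnot x1   [double negation]
≡ ((\lnot x2 \lor x1) \land (\lnot \lnot x2 \lor \lnot x1)) \lor \lnot x1   [De Morgan]
≡ ((\lnot x2 \lor x1) \land (x2 \lor \lnot x1)) \lor \lnot x1   [double negation]
≡ (\lnot x2 \land x2) \lor (\lnot x2 \land \lnot x1) \lor (x1 \land x2) \lor (x1 \land \lnot x1) \lor \lnot x1   [distribute \land over \lor]
≡ (x1 \land x2) \lor \lnot x1   [simplify]

(x1 \land x2) \lor \lnot x1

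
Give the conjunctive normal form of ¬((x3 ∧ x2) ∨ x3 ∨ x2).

¬x3 ∧ ¬x2

¬((x3 ∧ x2) ∨ x3 ∨ x2)
≡ ¬(x3 ∧ x2) ∧ ¬x3 ∧ ¬x2   [De Morgan]
≡ (¬x3 ∨ ¬x2) ∧ ¬x3 ∧ ¬x2   [De Morgan]
≡ ¬x3 ∧ ¬x2   [simplify]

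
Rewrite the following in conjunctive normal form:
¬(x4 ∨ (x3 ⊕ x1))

¬(x4 ∨ (x3 ⊕ x1))
⇔ ¬(x4 ∨ ((x3 ∨ x1) ∧ ¬(x3 ∧ x1)))
⇔ ¬x4 ∧ ¬((x3 ∨ x1) ∧ ¬(x3 ∧ x1))
⇔ ¬x4 ∧ (¬(x3 ∨ x1) ∨ ¬¬(x3 ∧ x1))
⇔ ¬x4 ∧ ((¬x3 ∧ ¬x1) ∨ ¬¬(x3 ∧ x1))
⇔ ¬x4 ∧ ((¬x3 ∧ ¬x1) ∨ (x3 ∧ x1))
⇔ ¬x4 ∧ (¬x3 ∨ x3) ∧ (¬x3 ∨ x1) ∧ (¬x1 ∨ x3) ∧ (¬x1 ∨ x1)
⇔ ¬x4 ∧ (¬x3 ∨ x1) ∧ (¬x1 ∨ x3)

¬x4 ∧ (¬x3 ∨ x1) ∧ (¬x1 ∨ x3)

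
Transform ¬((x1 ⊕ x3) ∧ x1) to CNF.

¬((x1 ⊕ x3) ∧ x1)
≡ ¬((x1 ∨ x3) ∧ ¬(x1 ∧ x3) ∧ x1)   — expand ⊕
≡ ¬(x1 ∨ x3) ∨ ¬¬(x1 ∧ x3) ∨ ¬x1   — De Morgan
≡ (¬x1 ∧ ¬x3) ∨ ¬¬(x1 ∧ x3) ∨ ¬x1   — De Morgan
≡ (¬x1 ∧ ¬x3) ∨ (x1 ∧ x3) ∨ ¬x1   — double negation
≡ (¬x1 ∨ x1 ∨ ¬x1) ∧ (¬x1 ∨ x3 ∨ ¬x1) ∧ (¬x3 ∨ x1 ∨ ¬x1) ∧ (¬x3 ∨ x3 ∨ ¬x1)   — distribute ∨ over ∧
≡ ¬x1 ∨ x3   — simplify

¬x1 ∨ x3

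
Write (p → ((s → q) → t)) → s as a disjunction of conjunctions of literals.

(p ∧ ¬s ∧ ¬t) ∨ (p ∧ q ∧ ¬t) ∨ s

(p → ((s → q) → t)) → s
= ¬(p → ((s → q) → t)) ∨ s   — eliminate →
= ¬(¬p ∨ ((s → q) → t)) ∨ s   — eliminate →
= ¬(¬p ∨ ¬(s → q) ∨ t) ∨ s   — eliminate →
= ¬(¬p ∨ ¬(¬s ∨ q) ∨ t) ∨ s   — eliminate →
= (¬¬p ∧ ¬¬(¬s ∨ q) ∧ ¬t) ∨ s   — De Morgan
= (p ∧ ¬¬(¬s ∨ q) ∧ ¬t) ∨ s   — double negation
= (p ∧ (¬s ∨ q) ∧ ¬t) ∨ s   — double negation
= (p ∧ ¬s ∧ ¬t) ∨ (p ∧ q ∧ ¬t) ∨ s   — distribute ∧ over ∨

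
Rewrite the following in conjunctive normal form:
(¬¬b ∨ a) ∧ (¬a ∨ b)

(¬¬b ∨ a) ∧ (¬a ∨ b)
= (b ∨ a) ∧ (¬a ∨ b)   — double negation

(b ∨ a) ∧ (¬a ∨ b)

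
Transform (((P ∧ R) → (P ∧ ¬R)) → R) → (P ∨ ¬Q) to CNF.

¬R ∨ P ∨ ¬Q

(((P ∧ R) → (P ∧ ¬R)) → R) → (P ∨ ¬Q)
= ¬(((P ∧ R) → (P ∧ ¬R)) → R) ∨ P ∨ ¬Q   — eliminate →
= ¬(¬((P ∧ R) → (P ∧ ¬R)) ∨ R) ∨ P ∨ ¬Q   — eliminate →
= ¬(¬(¬(P ∧ R) ∨ (P ∧ ¬R)) ∨ R) ∨ P ∨ ¬Q   — eliminate →
= (¬¬(¬(P ∧ R) ∨ (P ∧ ¬R)) ∧ ¬R) ∨ P ∨ ¬Q   — De Morgan
= ((¬(P ∧ R) ∨ (P ∧ ¬R)) ∧ ¬R) ∨ P ∨ ¬Q   — double negation
= ((¬P ∨ ¬R ∨ (P ∧ ¬R)) ∧ ¬R) ∨ P ∨ ¬Q   — De Morgan
= (¬P ∨ ¬R ∨ P ∨ P ∨ ¬Q) ∧ (¬P ∨ ¬R ∨ ¬R ∨ P ∨ ¬Q) ∧ (¬R ∨ P ∨ ¬Q)   — distribute ∨ over ∧
= ¬R ∨ P ∨ ¬Q   — simplify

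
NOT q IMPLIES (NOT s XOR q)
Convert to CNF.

NOT q IMPLIES (NOT s XOR q)
= NOT NOT q OR (NOT s XOR q)
= NOT NOT q OR ((NOT s OR q) AND NOT (NOT s AND q))
= q OR ((NOT s OR q) AND NOT (NOT s AND q))
= q OR ((NOT s OR q) AND (NOT NOT s OR NOT q))
= q OR ((NOT s OR q) AND (s OR NOT q))
= (q OR NOT s OR q) AND (q OR s OR NOT q)
= q OR NOT s

q OR NOT s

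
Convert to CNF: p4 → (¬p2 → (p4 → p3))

p4 → (¬p2 → (p4 → p3))
≡ ¬p4 ∨ (¬p2 → (p4 → p3))   [eliminate →]
≡ ¬p4 ∨ ¬¬p2 ∨ (p4 → p3)   [eliminate →]
≡ ¬p4 ∨ ¬¬p2 ∨ ¬p4 ∨ p3   [eliminate →]
≡ ¬p4 ∨ p2 ∨ ¬p4 ∨ p3   [double negation]
≡ ¬p4 ∨ p2 ∨ p3   [simplify]

¬p4 ∨ p2 ∨ p3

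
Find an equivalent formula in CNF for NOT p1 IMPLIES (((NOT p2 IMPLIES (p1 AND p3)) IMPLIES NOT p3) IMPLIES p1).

(p1 OR p2) AND (p1 OR p3)

NOT p1 IMPLIES (((NOT p2 IMPLIES (p1 AND p3)) IMPLIES NOT p3) IMPLIES p1)
≡ NOT NOT p1 OR (((NOT p2 IMPLIES (p1 AND p3)) IMPLIES NOT p3) IMPLIES p1)
≡ NOT NOT p1 OR NOT ((NOT p2 IMPLIES (p1 AND p3)) IMPLIES NOT p3) OR p1
≡ NOT NOT p1 OR NOT (NOT (NOT p2 IMPLIES (p1 AND p3)) OR NOT p3) OR p1
≡ NOT NOT p1 OR NOT (NOT (NOT NOT p2 OR (p1 AND p3)) OR NOT p3) OR p1
≡ p1 OR NOT (NOT (NOT NOT p2 OR (p1 AND p3)) OR NOT p3) OR p1
≡ p1 OR (NOT NOT (NOT NOT p2 OR (p1 AND p3)) AND NOT NOT p3) OR p1
≡ p1 OR ((NOT NOT p2 OR (p1 AND p3)) AND NOT NOT p3) OR p1
≡ p1 OR ((p2 OR (p1 AND p3)) AND NOT NOT p3) OR p1
≡ p1 OR ((p2 OR (p1 AND p3)) AND p3) OR p1
≡ (p1 OR p2 OR p1 OR p1) AND (p1 OR p2 OR p3 OR p1) AND (p1 OR p3 OR p1)
≡ (p1 OR p2) AND (p1 OR p3)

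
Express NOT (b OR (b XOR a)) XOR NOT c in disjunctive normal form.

NOT (b OR (b XOR a)) XOR NOT c
≡ (NOT (b OR (b XOR a)) AND NOT NOT c) OR (NOT NOT (b OR (b XOR a)) AND NOT c)   (expand XOR)
≡ (NOT (b OR (b AND NOT a) OR (NOT b AND a)) AND NOT NOT c) OR (NOT NOT (b OR (b XOR a)) AND NOT c)   (expand XOR)
≡ (NOT (b OR (b AND NOT a) OR (NOT b AND a)) AND NOT NOT c) OR (NOT NOT (b OR (b AND NOT a) OR (NOT b AND a)) AND NOT c)   (expand XOR)
≡ (NOT b AND NOT (b AND NOT a) AND NOT (NOT b AND a) AND NOT NOT c) OR (NOT NOT (b OR (b AND NOT a) OR (NOT b AND a)) AND NOT c)   (De Morgan)
≡ (NOT b AND (NOT b OR NOT NOT a) AND NOT (NOT b AND a) AND NOT NOT c) OR (NOT NOT (b OR (b AND NOT a) OR (NOT b AND a)) AND NOT c)   (De Morgan)
≡ (NOT b AND (NOT b OR a) AND NOT (NOT b AND a) AND NOT NOT c) OR (NOT NOT (b OR (b AND NOT a) OR (NOT b AND a)) AND NOT c)   (double negation)
≡ (NOT b AND (NOT b OR a) AND (NOT NOT b OR NOT a) AND NOT NOT c) OR (NOT NOT (b OR (b AND NOT a) OR (NOT b AND a)) AND NOT c)   (De Morgan)
≡ (NOT b AND (NOT b OR a) AND (b OR NOT a) AND NOT NOT c) OR (NOT NOT (b OR (b AND NOT a) OR (NOT b AND a)) AND NOT c)   (double negation)
≡ (NOT b AND (NOT b OR a) AND (b OR NOT a) AND c) OR (NOT NOT (b OR (b AND NOT a) OR (NOT b AND a)) AND NOT c)   (double negation)
≡ (NOT b AND (NOT b OR a) AND (b OR NOT a) AND c) OR ((b OR (b AND NOT a) OR (NOT b AND a)) AND NOT c)   (double negation)
≡ (NOT b AND NOT b AND b AND c) OR (NOT b AND NOT b AND NOT a AND c) OR (NOT b AND a AND b AND c) OR (NOT b AND a AND NOT a AND c) OR (b AND NOT c) OR (b AND NOT a AND NOT c) OR (NOT b AND a AND NOT c)   (distribute AND over OR)
≡ (NOT b AND NOT a AND c) OR (b AND NOT c) OR (NOT b AND a AND NOT c)   (simplify)

(NOT b AND NOT a AND c) OR (b AND NOT c) OR (NOT b AND a AND NOT c)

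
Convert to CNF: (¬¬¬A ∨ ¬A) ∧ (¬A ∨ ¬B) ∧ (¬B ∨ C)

(¬¬¬A ∨ ¬A) ∧ (¬A ∨ ¬B) ∧ (¬B ∨ C)
⇔ (¬A ∨ ¬A) ∧ (¬A ∨ ¬B) ∧ (¬B ∨ C)   (double negation)
⇔ ¬A ∧ (¬B ∨ C)   (simplify)

¬A ∧ (¬B ∨ C)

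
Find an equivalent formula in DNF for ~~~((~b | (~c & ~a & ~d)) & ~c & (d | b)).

(b & a) | (b & d) | c | (~d & ~b)

~~~((~b | (~c & ~a & ~d)) & ~c & (d | b))
⇔ ~((~b | (~c & ~a & ~d)) & ~c & (d | b))
⇔ ~(~b | (~c & ~a & ~d)) | ~~c | ~(d | b)
⇔ (~~b & ~(~c & ~a & ~d)) | ~~c | ~(d | b)
⇔ (b & ~(~c & ~a & ~d)) | ~~c | ~(d | b)
⇔ (b & (~~c | ~~a | ~~d)) | ~~c | ~(d | b)
⇔ (b & (c | ~~a | ~~d)) | ~~c | ~(d | b)
⇔ (b & (c | a | ~~d)) | ~~c | ~(d | b)
⇔ (b & (c | a | d)) | ~~c | ~(d | b)
⇔ (b & (c | a | d)) | c | ~(d | b)
⇔ (b & (c | a | d)) | c | (~d & ~b)
⇔ (b & c) | (b & a) | (b & d) | c | (~d & ~b)
⇔ (b & a) | (b & d) | c | (~d & ~b)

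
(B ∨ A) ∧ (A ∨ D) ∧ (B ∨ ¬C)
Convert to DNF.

(B ∧ A) ∨ (B ∧ D) ∨ (A ∧ ¬C)

(B ∨ A) ∧ (A ∨ D) ∧ (B ∨ ¬C)
≡ (B ∧ A ∧ B) ∨ (B ∧ A ∧ ¬C) ∨ (B ∧ D ∧ B) ∨ (B ∧ D ∧ ¬C) ∨ (A ∧ A ∧ B) ∨ (A ∧ A ∧ ¬C) ∨ (A ∧ D ∧ B) ∨ (A ∧ D ∧ ¬C)   (distribute ∧ over ∨)
≡ (B ∧ A) ∨ (B ∧ D) ∨ (A ∧ ¬C)   (simplify)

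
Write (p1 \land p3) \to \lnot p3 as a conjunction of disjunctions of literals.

(p1 \land p3) \to \lnot p3
≡ \lnot (p1 \land p3) \lor \lnot p3   [eliminate \to]
≡ \lnot p1 \lor \lnot p3 \lor \lnot p3   [De Morgan]
≡ \lnot p1 \lor \lnot p3   [simplify]

\lnot p1 \lor \lnot p3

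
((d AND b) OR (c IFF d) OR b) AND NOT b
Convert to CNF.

(d OR NOT c OR b) AND (b OR NOT d OR c) AND NOT b

((d AND b) OR (c IFF d) OR b) AND NOT b
≡ ((d AND b) OR ((c IMPLIES d) AND (d IMPLIES c)) OR b) AND NOT b   (eliminate IFF)
≡ ((d AND b) OR ((NOT c OR d) AND (d IMPLIES c)) OR b) AND NOT b   (eliminate IMPLIES)
≡ ((d AND b) OR ((NOT c OR d) AND (NOT d OR c)) OR b) AND NOT b   (eliminate IMPLIES)
≡ (d OR NOT c OR d OR b) AND (d OR NOT d OR c OR b) AND (b OR NOT c OR d OR b) AND (b OR NOT d OR c OR b) AND NOT b   (distribute OR over AND)
≡ (d OR NOT c OR b) AND (b OR NOT d OR c) AND NOT b   (simplify)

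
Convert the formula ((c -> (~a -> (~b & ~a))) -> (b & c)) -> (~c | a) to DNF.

((c -> (~a -> (~b & ~a))) -> (b & c)) -> (~c | a)
= ~((c -> (~a -> (~b & ~a))) -> (b & c)) | ~c | a   [eliminate ->]
= ~(~(c -> (~a -> (~b & ~a))) | (b & c)) | ~c | a   [eliminate ->]
= ~(~(~c | (~a -> (~b & ~a))) | (b & c)) | ~c | a   [eliminate ->]
= ~(~(~c | ~~a | (~b & ~a)) | (b & c)) | ~c | a   [eliminate ->]
= (~~(~c | ~~a | (~b & ~a)) & ~(b & c)) | ~c | a   [De Morgan]
= ((~c | ~~a | (~b & ~a)) & ~(b & c)) | ~c | a   [double negation]
= ((~c | a | (~b & ~a)) & ~(b & c)) | ~c | a   [double negation]
= ((~c | a | (~b & ~a)) & (~b | ~c)) | ~c | a   [De Morgan]
= (~c & ~b) | (~c & ~c) | (a & ~b) | (a & ~c) | (~b & ~a & ~b) | (~b & ~a & ~c) | ~c | a   [distribute & over |]
= ~c | (~b & ~a) | a   [simplify]

~c | (~b & ~a) | a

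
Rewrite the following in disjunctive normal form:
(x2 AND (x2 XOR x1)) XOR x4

(x2 AND (x2 XOR x1)) XOR x4
≡ (x2 AND (x2 XOR x1) AND NOT x4) OR (NOT (x2 AND (x2 XOR x1)) AND x4)   [expand XOR]
≡ (x2 AND ((x2 AND NOT x1) OR (NOT x2 AND x1)) AND NOT x4) OR (NOT (x2 AND (x2 XOR x1)) AND x4)   [expand XOR]
≡ (x2 AND ((x2 AND NOT x1) OR (NOT x2 AND x1)) AND NOT x4) OR (NOT (x2 AND ((x2 AND NOT x1) OR (NOT x2 AND x1))) AND x4)   [expand XOR]
≡ (x2 AND ((x2 AND NOT x1) OR (NOT x2 AND x1)) AND NOT x4) OR ((NOT x2 OR NOT ((x2 AND NOT x1) OR (NOT x2 AND x1))) AND x4)   [De Morgan]
≡ (x2 AND ((x2 AND NOT x1) OR (NOT x2 AND x1)) AND NOT x4) OR ((NOT x2 OR (NOT (x2 AND NOT x1) AND NOT (NOT x2 AND x1))) AND x4)   [De Morgan]
≡ (x2 AND ((x2 AND NOT x1) OR (NOT x2 AND x1)) AND NOT x4) OR ((NOT x2 OR ((NOT x2 OR NOT NOT x1) AND NOT (NOT x2 AND x1))) AND x4)   [De Morgan]
≡ (x2 AND ((x2 AND NOT x1) OR (NOT x2 AND x1)) AND NOT x4) OR ((NOT x2 OR ((NOT x2 OR x1) AND NOT (NOT x2 AND x1))) AND x4)   [double negation]
≡ (x2 AND ((x2 AND NOT x1) OR (NOT x2 AND x1)) AND NOT x4) OR ((NOT x2 OR ((NOT x2 OR x1) AND (NOT NOT x2 OR NOT x1))) AND x4)   [De Morgan]
≡ (x2 AND ((x2 AND NOT x1) OR (NOT x2 AND x1)) AND NOT x4) OR ((NOT x2 OR ((NOT x2 OR x1) AND (x2 OR NOT x1))) AND x4)   [double negation]
≡ (x2 AND x2 AND NOT x1 AND NOT x4) OR (x2 AND NOT x2 AND x1 AND NOT x4) OR (NOT x2 AND x4) OR (NOT x2 AND x2 AND x4) OR (NOT x2 AND NOT x1 AND x4) OR (x1 AND x2 AND x4) OR (x1 AND NOT x1 AND x4)   [distribute AND over OR]
≡ (x2 AND NOT x1 AND NOT x4) OR (NOT x2 AND x4) OR (x1 AND x2 AND x4)   [simplify]

(x2 AND NOT x1 AND NOT x4) OR (NOT x2 AND x4) OR (x1 AND x2 AND x4)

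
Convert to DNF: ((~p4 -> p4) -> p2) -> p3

((~p4 -> p4) -> p2) -> p3
= ~((~p4 -> p4) -> p2) | p3   — eliminate ->
= ~(~(~p4 -> p4) | p2) | p3   — eliminate ->
= ~(~(~~p4 | p4) | p2) | p3   — eliminate ->
= (~~(~~p4 | p4) & ~p2) | p3   — De Morgan
= ((~~p4 | p4) & ~p2) | p3   — double negation
= ((p4 | p4) & ~p2) | p3   — double negation
= (p4 & ~p2) | (p4 & ~p2) | p3   — distribute & over |
= (p4 & ~p2) | p3   — simplify

(p4 & ~p2) | p3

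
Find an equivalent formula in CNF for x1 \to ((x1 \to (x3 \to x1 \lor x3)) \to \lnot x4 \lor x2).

\lnot x1 \lor \lnot x4 \lor x2

x1 \to ((x1 \to (x3 \to x1 \lor x3)) \to \lnot x4 \lor x2)
≡ \lnot x1 \lor ((x1 \to (x3 \to x1 \lor x3)) \to \lnot x4 \lor x2)   — eliminate \to
≡ \lnot x1 \lor \lnot (x1 \to (x3 \to x1 \lor x3)) \lor \lnot x4 \lor x2   — eliminate \to
≡ \lnot x1 \lor \lnot (\lnot x1 \lor (x3 \to x1 \lor x3)) \lor \lnot x4 \lor x2   — eliminate \to
≡ \lnot x1 \lor \lnot (\lnot x1 \lor \lnot x3 \lor x1 \lor x3) \lor \lnot x4 \lor x2   — eliminate \to
≡ \lnot x1 \lor \lnot \lnot x1 \land \lnot \lnot x3 \land \lnot x1 \land \lnot x3 \lor \lnot x4 \lor x2   — De Morgan
≡ \lnot x1 \lor x1 \land \lnot \lnot x3 \land \lnot x1 \land \lnot x3 \lor \lnot x4 \lor x2   — double negation
≡ \lnot x1 \lor x1 \land x3 \land \lnot x1 \land \lnot x3 \lor \lnot x4 \lor x2   — double negation
≡ (\lnot x1 \lor x1 \lor \lnot x4 \lor x2) \land (\lnot x1 \lor x3 \lor \lnot x4 \lor x2) \land (\lnot x1 \lor \lnot x1 \lor \lnot x4 \lor x2) \land (\lnot x1 \lor \lnot x3 \lor \lnot x4 \lor x2)   — distribute \lor over \land
≡ \lnot x1 \lor \lnot x4 \lor x2   — simplify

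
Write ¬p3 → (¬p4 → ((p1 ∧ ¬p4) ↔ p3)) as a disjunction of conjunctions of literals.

¬p3 → (¬p4 → ((p1 ∧ ¬p4) ↔ p3))
≡ ¬¬p3 ∨ (¬p4 → ((p1 ∧ ¬p4) ↔ p3))   — eliminate →
≡ ¬¬p3 ∨ ¬¬p4 ∨ ((p1 ∧ ¬p4) ↔ p3)   — eliminate →
≡ ¬¬p3 ∨ ¬¬p4 ∨ (((p1 ∧ ¬p4) → p3) ∧ (p3 → (p1 ∧ ¬p4)))   — eliminate ↔
≡ ¬¬p3 ∨ ¬¬p4 ∨ ((¬(p1 ∧ ¬p4) ∨ p3) ∧ (p3 → (p1 ∧ ¬p4)))   — eliminate →
≡ ¬¬p3 ∨ ¬¬p4 ∨ ((¬(p1 ∧ ¬p4) ∨ p3) ∧ (¬p3 ∨ (p1 ∧ ¬p4)))   — eliminate →
≡ p3 ∨ ¬¬p4 ∨ ((¬(p1 ∧ ¬p4) ∨ p3) ∧ (¬p3 ∨ (p1 ∧ ¬p4)))   — double negation
≡ p3 ∨ p4 ∨ ((¬(p1 ∧ ¬p4) ∨ p3) ∧ (¬p3 ∨ (p1 ∧ ¬p4)))   — double negation
≡ p3 ∨ p4 ∨ ((¬p1 ∨ ¬¬p4 ∨ p3) ∧ (¬p3 ∨ (p1 ∧ ¬p4)))   — De Morgan
≡ p3 ∨ p4 ∨ ((¬p1 ∨ p4 ∨ p3) ∧ (¬p3 ∨ (p1 ∧ ¬p4)))   — double negation
≡ p3 ∨ p4 ∨ (¬p1 ∧ ¬p3) ∨ (¬p1 ∧ p1 ∧ ¬p4) ∨ (p4 ∧ ¬p3) ∨ (p4 ∧ p1 ∧ ¬p4) ∨ (p3 ∧ ¬p3) ∨ (p3 ∧ p1 ∧ ¬p4)   — distribute ∧ over ∨
≡ p3 ∨ p4 ∨ (¬p1 ∧ ¬p3)   — simplify

p3 ∨ p4 ∨ (¬p1 ∧ ¬p3)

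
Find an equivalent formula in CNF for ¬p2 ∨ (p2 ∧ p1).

¬p2 ∨ p1

¬p2 ∨ (p2 ∧ p1)
⇔ (¬p2 ∨ p2) ∧ (¬p2 ∨ p1)   [distribute ∨ over ∧]
⇔ ¬p2 ∨ p1   [simplify]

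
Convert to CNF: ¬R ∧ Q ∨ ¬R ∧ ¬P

¬R ∧ (Q ∨ ¬P)

¬R ∧ Q ∨ ¬R ∧ ¬P
= (¬R ∨ ¬R) ∧ (¬R ∨ ¬P) ∧ (Q ∨ ¬R) ∧ (Q ∨ ¬P)   — distribute ∨ over ∧
= ¬R ∧ (Q ∨ ¬P)   — simplify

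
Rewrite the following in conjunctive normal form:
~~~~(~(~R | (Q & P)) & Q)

~~~~(~(~R | (Q & P)) & Q)
⇔ ~~(~(~R | (Q & P)) & Q)
⇔ ~(~R | (Q & P)) & Q
⇔ ~~R & ~(Q & P) & Q
⇔ R & ~(Q & P) & Q
⇔ R & (~Q | ~P) & Q

R & (~Q | ~P) & Q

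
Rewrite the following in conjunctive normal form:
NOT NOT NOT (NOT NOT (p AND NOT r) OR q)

NOT NOT NOT (NOT NOT (p AND NOT r) OR q)
≡ NOT (NOT NOT (p AND NOT r) OR q)   [double negation]
≡ NOT NOT NOT (p AND NOT r) AND NOT q   [De Morgan]
≡ NOT (p AND NOT r) AND NOT q   [double negation]
≡ (NOT p OR NOT NOT r) AND NOT q   [De Morgan]
≡ (NOT p OR r) AND NOT q   [double negation]

(NOT p OR r) AND NOT q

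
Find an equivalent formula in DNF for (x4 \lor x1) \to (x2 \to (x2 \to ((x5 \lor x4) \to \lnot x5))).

(\lnot x4 \land \lnot x1) \lor \lnot x2 \lor \lnot x5

(x4 \lor x1) \to (x2 \to (x2 \to ((x5 \lor x4) \to \lnot x5)))
≡ \lnot (x4 \lor x1) \lor (x2 \to (x2 \to ((x5 \lor x4) \to \lnot x5)))   [eliminate \to]
≡ \lnot (x4 \lor x1) \lor \lnot x2 \lor (x2 \to ((x5 \lor x4) \to \lnot x5))   [eliminate \to]
≡ \lnot (x4 \lor x1) \lor \lnot x2 \lor \lnot x2 \lor ((x5 \lor x4) \to \lnot x5)   [eliminate \to]
≡ \lnot (x4 \lor x1) \lor \lnot x2 \lor \lnot x2 \lor \lnot (x5 \lor x4) \lor \lnot x5   [eliminate \to]
≡ (\lnot x4 \land \lnot x1) \lor \lnot x2 \lor \lnot x2 \lor \lnot (x5 \lor x4) \lor \lnot x5   [De Morgan]
≡ (\lnot x4 \land \lnot x1) \lor \lnot x2 \lor \lnot x2 \lor (\lnot x5 \land \lnot x4) \lor \lnot x5   [De Morgan]
≡ (\lnot x4 \land \lnot x1) \lor \lnot x2 \lor \lnot x5   [simplify]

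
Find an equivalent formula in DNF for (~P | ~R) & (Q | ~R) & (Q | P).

(~P | ~R) & (Q | ~R) & (Q | P)
= (~P & Q & Q) | (~P & Q & P) | (~P & ~R & Q) | (~P & ~R & P) | (~R & Q & Q) | (~R & Q & P) | (~R & ~R & Q) | (~R & ~R & P)   (distribute & over |)
= (~P & Q) | (~R & Q) | (~R & P)   (simplify)

(~P & Q) | (~R & Q) | (~R & P)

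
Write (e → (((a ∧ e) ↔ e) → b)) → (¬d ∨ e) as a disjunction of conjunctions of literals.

¬d ∨ e

(e → (((a ∧ e) ↔ e) → b)) → (¬d ∨ e)
= ¬(e → (((a ∧ e) ↔ e) → b)) ∨ ¬d ∨ e   [eliminate →]
= ¬(¬e ∨ (((a ∧ e) ↔ e) → b)) ∨ ¬d ∨ e   [eliminate →]
= ¬(¬e ∨ ¬((a ∧ e) ↔ e) ∨ b) ∨ ¬d ∨ e   [eliminate →]
= ¬(¬e ∨ ¬(((a ∧ e) → e) ∧ (e → (a ∧ e))) ∨ b) ∨ ¬d ∨ e   [eliminate ↔]
= ¬(¬e ∨ ¬((¬(a ∧ e) ∨ e) ∧ (e → (a ∧ e))) ∨ b) ∨ ¬d ∨ e   [eliminate →]
= ¬(¬e ∨ ¬((¬(a ∧ e) ∨ e) ∧ (¬e ∨ (a ∧ e))) ∨ b) ∨ ¬d ∨ e   [eliminate →]
= (¬¬e ∧ ¬¬((¬(a ∧ e) ∨ e) ∧ (¬e ∨ (a ∧ e))) ∧ ¬b) ∨ ¬d ∨ e   [De Morgan]
= (e ∧ ¬¬((¬(a ∧ e) ∨ e) ∧ (¬e ∨ (a ∧ e))) ∧ ¬b) ∨ ¬d ∨ e   [double negation]
= (e ∧ (¬(a ∧ e) ∨ e) ∧ (¬e ∨ (a ∧ e)) ∧ ¬b) ∨ ¬d ∨ e   [double negation]
= (e ∧ (¬a ∨ ¬e ∨ e) ∧ (¬e ∨ (a ∧ e)) ∧ ¬b) ∨ ¬d ∨ e   [De Morgan]
= (e ∧ ¬a ∧ ¬e ∧ ¬b) ∨ (e ∧ ¬a ∧ a ∧ e ∧ ¬b) ∨ (e ∧ ¬e ∧ ¬e ∧ ¬b) ∨ (e ∧ ¬e ∧ a ∧ e ∧ ¬b) ∨ (e ∧ e ∧ ¬e ∧ ¬b) ∨ (e ∧ e ∧ a ∧ e ∧ ¬b) ∨ ¬d ∨ e   [distribute ∧ over ∨]
= ¬d ∨ e   [simplify]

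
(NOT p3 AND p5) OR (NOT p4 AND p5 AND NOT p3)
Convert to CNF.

NOT p3 AND p5

(NOT p3 AND p5) OR (NOT p4 AND p5 AND NOT p3)
= (NOT p3 OR NOT p4) AND (NOT p3 OR p5) AND (NOT p3 OR NOT p3) AND (p5 OR NOT p4) AND (p5 OR p5) AND (p5 OR NOT p3)   (distribute OR over AND)
= NOT p3 AND p5   (simplify)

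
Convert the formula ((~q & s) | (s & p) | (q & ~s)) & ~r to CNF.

((~q & s) | (s & p) | (q & ~s)) & ~r
≡ (~q | s | q) & (~q | s | ~s) & (~q | p | q) & (~q | p | ~s) & (s | s | q) & (s | s | ~s) & (s | p | q) & (s | p | ~s) & ~r   (distribute | over &)
≡ (~q | p | ~s) & (s | q) & ~r   (simplify)

(~q | p | ~s) & (s | q) & ~r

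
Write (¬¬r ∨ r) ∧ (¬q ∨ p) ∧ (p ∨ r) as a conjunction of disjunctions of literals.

(¬¬r ∨ r) ∧ (¬q ∨ p) ∧ (p ∨ r)
≡ (r ∨ r) ∧ (¬q ∨ p) ∧ (p ∨ r)   [double negation]
≡ r ∧ (¬q ∨ p)   [simplify]

r ∧ (¬q ∨ p)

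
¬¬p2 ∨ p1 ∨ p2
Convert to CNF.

¬¬p2 ∨ p1 ∨ p2
≡ p2 ∨ p1 ∨ p2   — double negation
≡ p2 ∨ p1   — simplify

p2 ∨ p1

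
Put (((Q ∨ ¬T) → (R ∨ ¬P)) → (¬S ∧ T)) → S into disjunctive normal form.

(((Q ∨ ¬T) → (R ∨ ¬P)) → (¬S ∧ T)) → S
≡ ¬(((Q ∨ ¬T) → (R ∨ ¬P)) → (¬S ∧ T)) ∨ S   [eliminate →]
≡ ¬(¬((Q ∨ ¬T) → (R ∨ ¬P)) ∨ (¬S ∧ T)) ∨ S   [eliminate →]
≡ ¬(¬(¬(Q ∨ ¬T) ∨ R ∨ ¬P) ∨ (¬S ∧ T)) ∨ S   [eliminate →]
≡ (¬¬(¬(Q ∨ ¬T) ∨ R ∨ ¬P) ∧ ¬(¬S ∧ T)) ∨ S   [De Morgan]
≡ ((¬(Q ∨ ¬T) ∨ R ∨ ¬P) ∧ ¬(¬S ∧ T)) ∨ S   [double negation]
≡ (((¬Q ∧ ¬¬T) ∨ R ∨ ¬P) ∧ ¬(¬S ∧ T)) ∨ S   [De Morgan]
≡ (((¬Q ∧ T) ∨ R ∨ ¬P) ∧ ¬(¬S ∧ T)) ∨ S   [double negation]
≡ (((¬Q ∧ T) ∨ R ∨ ¬P) ∧ (¬¬S ∨ ¬T)) ∨ S   [De Morgan]
≡ (((¬Q ∧ T) ∨ R ∨ ¬P) ∧ (S ∨ ¬T)) ∨ S   [double negation]
≡ (¬Q ∧ T ∧ S) ∨ (¬Q ∧ T ∧ ¬T) ∨ (R ∧ S) ∨ (R ∧ ¬T) ∨ (¬P ∧ S) ∨ (¬P ∧ ¬T) ∨ S   [distribute ∧ over ∨]
≡ (R ∧ ¬T) ∨ (¬P ∧ ¬T) ∨ S   [simplify]

(R ∧ ¬T) ∨ (¬P ∧ ¬T) ∨ S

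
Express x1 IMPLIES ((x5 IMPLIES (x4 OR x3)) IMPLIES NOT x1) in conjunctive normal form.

x1 IMPLIES ((x5 IMPLIES (x4 OR x3)) IMPLIES NOT x1)
⇔ NOT x1 OR ((x5 IMPLIES (x4 OR x3)) IMPLIES NOT x1)   (eliminate IMPLIES)
⇔ NOT x1 OR NOT (x5 IMPLIES (x4 OR x3)) OR NOT x1   (eliminate IMPLIES)
⇔ NOT x1 OR NOT (NOT x5 OR x4 OR x3) OR NOT x1   (eliminate IMPLIES)
⇔ NOT x1 OR (NOT NOT x5 AND NOT x4 AND NOT x3) OR NOT x1   (De Morgan)
⇔ NOT x1 OR (x5 AND NOT x4 AND NOT x3) OR NOT x1   (double negation)
⇔ (NOT x1 OR x5 OR NOT x1) AND (NOT x1 OR NOT x4 OR NOT x1) AND (NOT x1 OR NOT x3 OR NOT x1)   (distribute OR over AND)
⇔ (NOT x1 OR x5) AND (NOT x1 OR NOT x4) AND (NOT x1 OR NOT x3)   (simplify)

(NOT x1 OR x5) AND (NOT x1 OR NOT x4) AND (NOT x1 OR NOT x3)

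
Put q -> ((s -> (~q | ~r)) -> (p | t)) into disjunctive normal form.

~q | (s & q & r) | p | t

q -> ((s -> (~q | ~r)) -> (p | t))
≡ ~q | ((s -> (~q | ~r)) -> (p | t))   [eliminate ->]
≡ ~q | ~(s -> (~q | ~r)) | p | t   [eliminate ->]
≡ ~q | ~(~s | ~q | ~r) | p | t   [eliminate ->]
≡ ~q | (~~s & ~~q & ~~r) | p | t   [De Morgan]
≡ ~q | (s & ~~q & ~~r) | p | t   [double negation]
≡ ~q | (s & q & ~~r) | p | t   [double negation]
≡ ~q | (s & q & r) | p | t   [double negation]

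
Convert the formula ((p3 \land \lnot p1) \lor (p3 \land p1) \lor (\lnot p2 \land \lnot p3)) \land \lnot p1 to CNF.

((p3 \land \lnot p1) \lor (p3 \land p1) \lor (\lnot p2 \land \lnot p3)) \land \lnot p1
⇔ (p3 \lor p3 \lor \lnot p2) \land (p3 \lor p3 \lor \lnot p3) \land (p3 \lor p1 \lor \lnot p2) \land (p3 \lor p1 \lor \lnot p3) \land (\lnot p1 \lor p3 \lor \lnot p2) \land (\lnot p1 \lor p3 \lor \lnot p3) \land (\lnot p1 \lor p1 \lor \lnot p2) \land (\lnot p1 \lor p1 \lor \lnot p3) \land \lnot p1   [distribute \lor over \land]
⇔ (p3 \lor \lnot p2) \land \lnot p1   [simplify]

(p3 \lor \lnot p2) \land \lnot p1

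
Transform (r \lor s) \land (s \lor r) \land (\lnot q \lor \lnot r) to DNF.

(r \lor s) \land (s \lor r) \land (\lnot q \lor \lnot r)
≡ (r \land s \land \lnot q) \lor (r \land s \land \lnot r) \lor (r \land r \land \lnot q) \lor (r \land r \land \lnot r) \lor (s \land s \land \lnot q) \lor (s \land s \land \lnot r) \lor (s \land r \land \lnot q) \lor (s \land r \land \lnot r)   (distribute \land over \lor)
≡ (r \land \lnot q) \lor (s \land \lnot q) \lor (s \land \lnot r)   (simplify)

(r \land \lnot q) \lor (s \land \lnot q) \lor (s \land \lnot r)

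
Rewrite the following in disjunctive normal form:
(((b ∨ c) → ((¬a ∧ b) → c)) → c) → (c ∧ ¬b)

(¬b ∧ ¬c) ∨ (a ∧ ¬c) ∨ (c ∧ ¬b)

(((b ∨ c) → ((¬a ∧ b) → c)) → c) → (c ∧ ¬b)
⇔ ¬(((b ∨ c) → ((¬a ∧ b) → c)) → c) ∨ (c ∧ ¬b)   [eliminate →]
⇔ ¬(¬((b ∨ c) → ((¬a ∧ b) → c)) ∨ c) ∨ (c ∧ ¬b)   [eliminate →]
⇔ ¬(¬(¬(b ∨ c) ∨ ((¬a ∧ b) → c)) ∨ c) ∨ (c ∧ ¬b)   [eliminate →]
⇔ ¬(¬(¬(b ∨ c) ∨ ¬(¬a ∧ b) ∨ c) ∨ c) ∨ (c ∧ ¬b)   [eliminate →]
⇔ (¬¬(¬(b ∨ c) ∨ ¬(¬a ∧ b) ∨ c) ∧ ¬c) ∨ (c ∧ ¬b)   [De Morgan]
⇔ ((¬(b ∨ c) ∨ ¬(¬a ∧ b) ∨ c) ∧ ¬c) ∨ (c ∧ ¬b)   [double negation]
⇔ (((¬b ∧ ¬c) ∨ ¬(¬a ∧ b) ∨ c) ∧ ¬c) ∨ (c ∧ ¬b)   [De Morgan]
⇔ (((¬b ∧ ¬c) ∨ ¬¬a ∨ ¬b ∨ c) ∧ ¬c) ∨ (c ∧ ¬b)   [De Morgan]
⇔ (((¬b ∧ ¬c) ∨ a ∨ ¬b ∨ c) ∧ ¬c) ∨ (c ∧ ¬b)   [double negation]
⇔ (¬b ∧ ¬c ∧ ¬c) ∨ (a ∧ ¬c) ∨ (¬b ∧ ¬c) ∨ (c ∧ ¬c) ∨ (c ∧ ¬b)   [distribute ∧ over ∨]
⇔ (¬b ∧ ¬c) ∨ (a ∧ ¬c) ∨ (c ∧ ¬b)   [simplify]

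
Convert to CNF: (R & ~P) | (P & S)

(R & ~P) | (P & S)
≡ (R | P) & (R | S) & (~P | P) & (~P | S)   (distribute | over &)
≡ (R | P) & (R | S) & (~P | S)   (simplify)

(R | P) & (R | S) & (~P | S)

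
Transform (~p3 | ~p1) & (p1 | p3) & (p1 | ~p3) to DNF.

(~p3 | ~p1) & (p1 | p3) & (p1 | ~p3)
≡ (~p3 & p1 & p1) | (~p3 & p1 & ~p3) | (~p3 & p3 & p1) | (~p3 & p3 & ~p3) | (~p1 & p1 & p1) | (~p1 & p1 & ~p3) | (~p1 & p3 & p1) | (~p1 & p3 & ~p3)   [distribute & over |]
≡ ~p3 & p1   [simplify]

~p3 & p1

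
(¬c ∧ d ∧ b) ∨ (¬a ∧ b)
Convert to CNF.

(¬c ∨ ¬a) ∧ (d ∨ ¬a) ∧ b

(¬c ∧ d ∧ b) ∨ (¬a ∧ b)
⇔ (¬c ∨ ¬a) ∧ (¬c ∨ b) ∧ (d ∨ ¬a) ∧ (d ∨ b) ∧ (b ∨ ¬a) ∧ (b ∨ b)   — distribute ∨ over ∧
⇔ (¬c ∨ ¬a) ∧ (d ∨ ¬a) ∧ b   — simplify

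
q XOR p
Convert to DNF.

q XOR p
= (q AND NOT p) OR (NOT q AND p)   [expand XOR]

(q AND NOT p) OR (NOT q AND p)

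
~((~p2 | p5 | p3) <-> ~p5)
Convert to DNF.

p5 | (~p5 & p2 & ~p3)

~((~p2 | p5 | p3) <-> ~p5)
⇔ ~(((~p2 | p5 | p3) -> ~p5) & (~p5 -> (~p2 | p5 | p3)))   [eliminate <->]
⇔ ~((~(~p2 | p5 | p3) | ~p5) & (~p5 -> (~p2 | p5 | p3)))   [eliminate ->]
⇔ ~((~(~p2 | p5 | p3) | ~p5) & (~~p5 | ~p2 | p5 | p3))   [eliminate ->]
⇔ ~(~(~p2 | p5 | p3) | ~p5) | ~(~~p5 | ~p2 | p5 | p3)   [De Morgan]
⇔ (~~(~p2 | p5 | p3) & ~~p5) | ~(~~p5 | ~p2 | p5 | p3)   [De Morgan]
⇔ ((~p2 | p5 | p3) & ~~p5) | ~(~~p5 | ~p2 | p5 | p3)   [double negation]
⇔ ((~p2 | p5 | p3) & p5) | ~(~~p5 | ~p2 | p5 | p3)   [double negation]
⇔ ((~p2 | p5 | p3) & p5) | (~~~p5 & ~~p2 & ~p5 & ~p3)   [De Morgan]
⇔ ((~p2 | p5 | p3) & p5) | (~p5 & ~~p2 & ~p5 & ~p3)   [double negation]
⇔ ((~p2 | p5 | p3) & p5) | (~p5 & p2 & ~p5 & ~p3)   [double negation]
⇔ (~p2 & p5) | (p5 & p5) | (p3 & p5) | (~p5 & p2 & ~p5 & ~p3)   [distribute & over |]
⇔ p5 | (~p5 & p2 & ~p3)   [simplify]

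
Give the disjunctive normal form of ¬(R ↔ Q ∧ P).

¬(R ↔ Q ∧ P)
= ¬((R → Q ∧ P) ∧ (Q ∧ P → R))   [eliminate ↔]
= ¬((¬R ∨ Q ∧ P) ∧ (Q ∧ P → R))   [eliminate →]
= ¬((¬R ∨ Q ∧ P) ∧ (¬(Q ∧ P) ∨ R))   [eliminate →]
= ¬(¬R ∨ Q ∧ P) ∨ ¬(¬(Q ∧ P) ∨ R)   [De Morgan]
= ¬¬R ∧ ¬(Q ∧ P) ∨ ¬(¬(Q ∧ P) ∨ R)   [De Morgan]
= R ∧ ¬(Q ∧ P) ∨ ¬(¬(Q ∧ P) ∨ R)   [double negation]
= R ∧ (¬Q ∨ ¬P) ∨ ¬(¬(Q ∧ P) ∨ R)   [De Morgan]
= R ∧ (¬Q ∨ ¬P) ∨ ¬¬(Q ∧ P) ∧ ¬R   [De Morgan]
= R ∧ (¬Q ∨ ¬P) ∨ Q ∧ P ∧ ¬R   [double negation]
= R ∧ ¬Q ∨ R ∧ ¬P ∨ Q ∧ P ∧ ¬R   [distribute ∧ over ∨]

R ∧ ¬Q ∨ R ∧ ¬P ∨ Q ∧ P ∧ ¬R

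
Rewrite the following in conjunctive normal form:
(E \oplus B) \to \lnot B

(E \oplus B) \to \lnot B
= \lnot (E \oplus B) \lor \lnot B   (eliminate \to)
= \lnot ((E \lor B) \land \lnot (E \land B)) \lor \lnot B   (expand \oplus)
= \lnot (E \lor B) \lor \lnot \lnot (E \land B) \lor \lnot B   (De Morgan)
= (\lnot E \land \lnot B) \lor \lnot \lnot (E \land B) \lor \lnot B   (De Morgan)
= (\lnot E \land \lnot B) \lor (E \land B) \lor \lnot B   (double negation)
= (\lnot E \lor E \lor \lnot B) \land (\lnot E \lor B \lor \lnot B) \land (\lnot B \lor E \lor \lnot B) \land (\lnot B \lor B \lor \lnot B)   (distribute \lor over \land)
= \lnot B \lor E   (simplify)

\lnot B \lor E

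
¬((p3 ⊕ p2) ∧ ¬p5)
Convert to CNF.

¬((p3 ⊕ p2) ∧ ¬p5)
= ¬((p3 ∨ p2) ∧ ¬(p3 ∧ p2) ∧ ¬p5)
= ¬(p3 ∨ p2) ∨ ¬¬(p3 ∧ p2) ∨ ¬¬p5
= (¬p3 ∧ ¬p2) ∨ ¬¬(p3 ∧ p2) ∨ ¬¬p5
= (¬p3 ∧ ¬p2) ∨ (p3 ∧ p2) ∨ ¬¬p5
= (¬p3 ∧ ¬p2) ∨ (p3 ∧ p2) ∨ p5
= (¬p3 ∨ p3 ∨ p5) ∧ (¬p3 ∨ p2 ∨ p5) ∧ (¬p2 ∨ p3 ∨ p5) ∧ (¬p2 ∨ p2 ∨ p5)
= (¬p3 ∨ p2 ∨ p5) ∧ (¬p2 ∨ p3 ∨ p5)

(¬p3 ∨ p2 ∨ p5) ∧ (¬p2 ∨ p3 ∨ p5)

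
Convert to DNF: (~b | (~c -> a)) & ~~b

(~b | (~c -> a)) & ~~b
⇔ (~b | ~~c | a) & ~~b
⇔ (~b | c | a) & ~~b
⇔ (~b | c | a) & b
⇔ (~b & b) | (c & b) | (a & b)
⇔ (c & b) | (a & b)

(c & b) | (a & b)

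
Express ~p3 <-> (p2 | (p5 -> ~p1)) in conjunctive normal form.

(p3 | p2 | ~p5 | ~p1) & (~p2 | ~p3) & (p5 | ~p3) & (p1 | ~p3)

~p3 <-> (p2 | (p5 -> ~p1))
≡ (~p3 -> (p2 | (p5 -> ~p1))) & ((p2 | (p5 -> ~p1)) -> ~p3)   [eliminate <->]
≡ (~~p3 | p2 | (p5 -> ~p1)) & ((p2 | (p5 -> ~p1)) -> ~p3)   [eliminate ->]
≡ (~~p3 | p2 | ~p5 | ~p1) & ((p2 | (p5 -> ~p1)) -> ~p3)   [eliminate ->]
≡ (~~p3 | p2 | ~p5 | ~p1) & (~(p2 | (p5 -> ~p1)) | ~p3)   [eliminate ->]
≡ (~~p3 | p2 | ~p5 | ~p1) & (~(p2 | ~p5 | ~p1) | ~p3)   [eliminate ->]
≡ (p3 | p2 | ~p5 | ~p1) & (~(p2 | ~p5 | ~p1) | ~p3)   [double negation]
≡ (p3 | p2 | ~p5 | ~p1) & ((~p2 & ~~p5 & ~~p1) | ~p3)   [De Morgan]
≡ (p3 | p2 | ~p5 | ~p1) & ((~p2 & p5 & ~~p1) | ~p3)   [double negation]
≡ (p3 | p2 | ~p5 | ~p1) & ((~p2 & p5 & p1) | ~p3)   [double negation]
≡ (p3 | p2 | ~p5 | ~p1) & (~p2 | ~p3) & (p5 | ~p3) & (p1 | ~p3)   [distribute | over &]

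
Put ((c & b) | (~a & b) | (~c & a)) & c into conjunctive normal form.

((c & b) | (~a & b) | (~c & a)) & c
≡ (c | ~a | ~c) & (c | ~a | a) & (c | b | ~c) & (c | b | a) & (b | ~a | ~c) & (b | ~a | a) & (b | b | ~c) & (b | b | a) & c   — distribute | over &
≡ (b | ~c) & (b | a) & c   — simplify

(b | ~c) & (b | a) & c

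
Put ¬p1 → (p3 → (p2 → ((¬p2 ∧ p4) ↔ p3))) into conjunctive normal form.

¬p1 → (p3 → (p2 → ((¬p2 ∧ p4) ↔ p3)))
≡ ¬¬p1 ∨ (p3 → (p2 → ((¬p2 ∧ p4) ↔ p3)))   [eliminate →]
≡ ¬¬p1 ∨ ¬p3 ∨ (p2 → ((¬p2 ∧ p4) ↔ p3))   [eliminate →]
≡ ¬¬p1 ∨ ¬p3 ∨ ¬p2 ∨ ((¬p2 ∧ p4) ↔ p3)   [eliminate →]
≡ ¬¬p1 ∨ ¬p3 ∨ ¬p2 ∨ (((¬p2 ∧ p4) → p3) ∧ (p3 → (¬p2 ∧ p4)))   [eliminate ↔]
≡ ¬¬p1 ∨ ¬p3 ∨ ¬p2 ∨ ((¬(¬p2 ∧ p4) ∨ p3) ∧ (p3 → (¬p2 ∧ p4)))   [eliminate →]
≡ ¬¬p1 ∨ ¬p3 ∨ ¬p2 ∨ ((¬(¬p2 ∧ p4) ∨ p3) ∧ (¬p3 ∨ (¬p2 ∧ p4)))   [eliminate →]
≡ p1 ∨ ¬p3 ∨ ¬p2 ∨ ((¬(¬p2 ∧ p4) ∨ p3) ∧ (¬p3 ∨ (¬p2 ∧ p4)))   [double negation]
≡ p1 ∨ ¬p3 ∨ ¬p2 ∨ ((¬¬p2 ∨ ¬p4 ∨ p3) ∧ (¬p3 ∨ (¬p2 ∧ p4)))   [De Morgan]
≡ p1 ∨ ¬p3 ∨ ¬p2 ∨ ((p2 ∨ ¬p4 ∨ p3) ∧ (¬p3 ∨ (¬p2 ∧ p4)))   [double negation]
≡ (p1 ∨ ¬p3 ∨ ¬p2 ∨ p2 ∨ ¬p4 ∨ p3) ∧ (p1 ∨ ¬p3 ∨ ¬p2 ∨ ¬p3 ∨ ¬p2) ∧ (p1 ∨ ¬p3 ∨ ¬p2 ∨ ¬p3 ∨ p4)   [distribute ∨ over ∧]
≡ p1 ∨ ¬p3 ∨ ¬p2   [simplify]

p1 ∨ ¬p3 ∨ ¬p2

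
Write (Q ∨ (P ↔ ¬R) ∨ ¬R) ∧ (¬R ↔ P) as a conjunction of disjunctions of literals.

(R ∨ P) ∧ (¬P ∨ ¬R)

(Q ∨ (P ↔ ¬R) ∨ ¬R) ∧ (¬R ↔ P)
= (Q ∨ ((P → ¬R) ∧ (¬R → P)) ∨ ¬R) ∧ (¬R ↔ P)   — eliminate ↔
= (Q ∨ ((¬P ∨ ¬R) ∧ (¬R → P)) ∨ ¬R) ∧ (¬R ↔ P)   — eliminate →
= (Q ∨ ((¬P ∨ ¬R) ∧ (¬¬R ∨ P)) ∨ ¬R) ∧ (¬R ↔ P)   — eliminate →
= (Q ∨ ((¬P ∨ ¬R) ∧ (¬¬R ∨ P)) ∨ ¬R) ∧ (¬R → P) ∧ (P → ¬R)   — eliminate ↔
= (Q ∨ ((¬P ∨ ¬R) ∧ (¬¬R ∨ P)) ∨ ¬R) ∧ (¬¬R ∨ P) ∧ (P → ¬R)   — eliminate →
= (Q ∨ ((¬P ∨ ¬R) ∧ (¬¬R ∨ P)) ∨ ¬R) ∧ (¬¬R ∨ P) ∧ (¬P ∨ ¬R)   — eliminate →
= (Q ∨ ((¬P ∨ ¬R) ∧ (R ∨ P)) ∨ ¬R) ∧ (¬¬R ∨ P) ∧ (¬P ∨ ¬R)   — double negation
= (Q ∨ ((¬P ∨ ¬R) ∧ (R ∨ P)) ∨ ¬R) ∧ (R ∨ P) ∧ (¬P ∨ ¬R)   — double negation
= (Q ∨ ¬P ∨ ¬R ∨ ¬R) ∧ (Q ∨ R ∨ P ∨ ¬R) ∧ (R ∨ P) ∧ (¬P ∨ ¬R)   — distribute ∨ over ∧
= (R ∨ P) ∧ (¬P ∨ ¬R)   — simplify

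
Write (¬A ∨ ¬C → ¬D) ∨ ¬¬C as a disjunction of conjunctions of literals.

(¬A ∨ ¬C → ¬D) ∨ ¬¬C
≡ ¬(¬A ∨ ¬C) ∨ ¬D ∨ ¬¬C   [eliminate →]
≡ ¬¬A ∧ ¬¬C ∨ ¬D ∨ ¬¬C   [De Morgan]
≡ A ∧ ¬¬C ∨ ¬D ∨ ¬¬C   [double negation]
≡ A ∧ C ∨ ¬D ∨ ¬¬C   [double negation]
≡ A ∧ C ∨ ¬D ∨ C   [double negation]
≡ ¬D ∨ C   [simplify]

¬D ∨ C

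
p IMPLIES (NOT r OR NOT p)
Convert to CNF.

NOT p OR NOT r

p IMPLIES (NOT r OR NOT p)
≡ NOT p OR NOT r OR NOT p   (eliminate IMPLIES)
≡ NOT p OR NOT r   (simplify)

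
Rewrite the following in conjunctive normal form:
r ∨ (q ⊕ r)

r ∨ (q ⊕ r)
≡ r ∨ ((q ∨ r) ∧ ¬(q ∧ r))   [expand ⊕]
≡ r ∨ ((q ∨ r) ∧ (¬q ∨ ¬r))   [De Morgan]
≡ (r ∨ q ∨ r) ∧ (r ∨ ¬q ∨ ¬r)   [distribute ∨ over ∧]
≡ r ∨ q   [simplify]

r ∨ q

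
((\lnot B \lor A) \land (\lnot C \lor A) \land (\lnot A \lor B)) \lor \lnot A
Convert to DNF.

((\lnot B \lor A) \land (\lnot C \lor A) \land (\lnot A \lor B)) \lor \lnot A
≡ (\lnot B \land \lnot C \land \lnot A) \lor (\lnot B \land \lnot C \land B) \lor (\lnot B \land A \land \lnot A) \lor (\lnot B \land A \land B) \lor (A \land \lnot C \land \lnot A) \lor (A \land \lnot C \land B) \lor (A \land A \land \lnot A) \lor (A \land A \land B) \lor \lnot A   [distribute \land over \lor]
≡ (A \land B) \lor \lnot A   [simplify]

(A \land B) \lor \lnot A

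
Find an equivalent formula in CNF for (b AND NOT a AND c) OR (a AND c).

(b AND NOT a AND c) OR (a AND c)
= (b OR a) AND (b OR c) AND (NOT a OR a) AND (NOT a OR c) AND (c OR a) AND (c OR c)   — distribute OR over AND
= (b OR a) AND c   — simplify

(b OR a) AND c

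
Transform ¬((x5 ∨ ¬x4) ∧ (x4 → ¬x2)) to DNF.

(¬x5 ∧ x4) ∨ (x4 ∧ x2)

¬((x5 ∨ ¬x4) ∧ (x4 → ¬x2))
≡ ¬((x5 ∨ ¬x4) ∧ (¬x4 ∨ ¬x2))   (eliminate →)
≡ ¬(x5 ∨ ¬x4) ∨ ¬(¬x4 ∨ ¬x2)   (De Morgan)
≡ (¬x5 ∧ ¬¬x4) ∨ ¬(¬x4 ∨ ¬x2)   (De Morgan)
≡ (¬x5 ∧ x4) ∨ ¬(¬x4 ∨ ¬x2)   (double negation)
≡ (¬x5 ∧ x4) ∨ (¬¬x4 ∧ ¬¬x2)   (De Morgan)
≡ (¬x5 ∧ x4) ∨ (x4 ∧ ¬¬x2)   (double negation)
≡ (¬x5 ∧ x4) ∨ (x4 ∧ x2)   (double negation)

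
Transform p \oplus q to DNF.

p \oplus q
≡ (p \land \lnot q) \lor (\lnot p \land q)

(p \land \lnot q) \lor (\lnot p \land q)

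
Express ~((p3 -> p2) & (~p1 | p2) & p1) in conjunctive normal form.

~((p3 -> p2) & (~p1 | p2) & p1)
≡ ~((~p3 | p2) & (~p1 | p2) & p1)   — eliminate ->
≡ ~(~p3 | p2) | ~(~p1 | p2) | ~p1   — De Morgan
≡ (~~p3 & ~p2) | ~(~p1 | p2) | ~p1   — De Morgan
≡ (p3 & ~p2) | ~(~p1 | p2) | ~p1   — double negation
≡ (p3 & ~p2) | (~~p1 & ~p2) | ~p1   — De Morgan
≡ (p3 & ~p2) | (p1 & ~p2) | ~p1   — double negation
≡ (p3 | p1 | ~p1) & (p3 | ~p2 | ~p1) & (~p2 | p1 | ~p1) & (~p2 | ~p2 | ~p1)   — distribute | over &
≡ ~p2 | ~p1   — simplify

~p2 | ~p1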